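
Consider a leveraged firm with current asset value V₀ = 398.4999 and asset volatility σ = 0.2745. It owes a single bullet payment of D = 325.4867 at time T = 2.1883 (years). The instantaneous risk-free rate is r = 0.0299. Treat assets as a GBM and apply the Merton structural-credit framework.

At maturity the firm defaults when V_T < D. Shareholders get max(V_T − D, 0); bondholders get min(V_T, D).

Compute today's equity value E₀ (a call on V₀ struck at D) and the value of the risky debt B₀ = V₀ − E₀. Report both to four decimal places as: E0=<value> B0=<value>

d₁ = [ln(V₀/D) + (r + σ²/2)T] / (σ√T)
   = [ln(398.4999/325.4867) + (0.0299 + 0.5·0.2745²)·2.1883] / (0.2745·√2.1883)
   = [0.202386 + 0.147875] / 0.406065 = 0.862572
d₂ = d₁ − σ√T = 0.862572 − 0.406065 = 0.456506
N(d₁) = 0.805813,  N(d₂) = 0.675987,  e^(−rT) = 0.936664
E₀ = V₀·N(d₁) − D·e^(−rT)·N(d₂)
   = 398.4999·0.805813 − 325.4867·0.936664·0.675987 = 115.027182
B₀ = V₀ − E₀ = 398.4999 − 115.027182 = 283.472718

E0=115.0272 B0=283.4727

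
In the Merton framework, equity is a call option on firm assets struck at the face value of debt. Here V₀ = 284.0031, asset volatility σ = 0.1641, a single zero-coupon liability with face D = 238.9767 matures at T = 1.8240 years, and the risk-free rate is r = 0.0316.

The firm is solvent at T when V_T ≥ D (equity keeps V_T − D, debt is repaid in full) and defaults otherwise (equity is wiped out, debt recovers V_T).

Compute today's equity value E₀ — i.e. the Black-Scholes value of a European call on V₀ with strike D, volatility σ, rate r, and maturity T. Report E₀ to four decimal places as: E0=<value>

d₁ = [ln(V₀/D) + (r + σ²/2)T] / (σ√T)
   = [ln(284.0031/238.9767) + (0.0316 + 0.5·0.1641²)·1.8240] / (0.1641·√1.8240)
   = [0.172619 + 0.082197] / 0.221626 = 1.149759
d₂ = d₁ − σ√T = 1.149759 − 0.221626 = 0.928132
N(d₁) = 0.874878,  N(d₂) = 0.823331,  e^(−rT) = 0.943991
E₀ = V₀·N(d₁) − D·e^(−rT)·N(d₂)
   = 284.0031·0.874878 − 238.9767·0.943991·0.823331 = 62.731447

E0=62.7314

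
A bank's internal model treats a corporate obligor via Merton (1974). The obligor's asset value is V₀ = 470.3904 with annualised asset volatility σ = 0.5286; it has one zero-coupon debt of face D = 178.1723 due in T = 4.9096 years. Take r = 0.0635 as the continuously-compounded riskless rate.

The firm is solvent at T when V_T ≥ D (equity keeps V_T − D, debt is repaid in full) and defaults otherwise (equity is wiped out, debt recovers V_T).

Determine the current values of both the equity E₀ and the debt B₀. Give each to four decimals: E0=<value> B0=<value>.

d₁ = [ln(V₀/D) + (r + σ²/2)T] / (σ√T)
   = [ln(470.3904/178.1723) + (0.0635 + 0.5·0.5286²)·4.9096] / (0.5286·√4.9096)
   = [0.970812 + 0.997675] / 1.171252 = 1.680669
d₂ = d₁ − σ√T = 1.680669 − 1.171252 = 0.509418
N(d₁) = 0.953586,  N(d₂) = 0.694770,  e^(−rT) = 0.732158
E₀ = V₀·N(d₁) − D·e^(−rT)·N(d₂)
   = 470.3904·0.953586 − 178.1723·0.732158·0.694770 = 357.924986
B₀ = V₀ − E₀ = 470.3904 − 357.924986 = 112.465414

E0=357.9250 B0=112.4654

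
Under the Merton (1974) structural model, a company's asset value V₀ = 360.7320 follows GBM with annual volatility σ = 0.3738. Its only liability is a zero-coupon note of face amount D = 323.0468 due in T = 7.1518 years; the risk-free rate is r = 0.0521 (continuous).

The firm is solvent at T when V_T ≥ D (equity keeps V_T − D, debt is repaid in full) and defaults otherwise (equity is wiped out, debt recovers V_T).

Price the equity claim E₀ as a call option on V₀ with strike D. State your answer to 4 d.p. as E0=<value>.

d₁ = [ln(V₀/D) + (r + σ²/2)T] / (σ√T)
   = [ln(360.7320/323.0468) + (0.0521 + 0.5·0.3738²)·7.1518] / (0.3738·√7.1518)
   = [0.110338 + 0.872257] / 0.999648 = 0.982941
d₂ = d₁ − σ√T = 0.982941 − 0.999648 = -0.016707
N(d₁) = 0.837182,  N(d₂) = 0.493335,  e^(−rT) = 0.688935
E₀ = V₀·N(d₁) − D·e^(−rT)·N(d₂)
   = 360.7320·0.837182 − 323.0468·0.688935·0.493335 = 192.202460

E0=192.2025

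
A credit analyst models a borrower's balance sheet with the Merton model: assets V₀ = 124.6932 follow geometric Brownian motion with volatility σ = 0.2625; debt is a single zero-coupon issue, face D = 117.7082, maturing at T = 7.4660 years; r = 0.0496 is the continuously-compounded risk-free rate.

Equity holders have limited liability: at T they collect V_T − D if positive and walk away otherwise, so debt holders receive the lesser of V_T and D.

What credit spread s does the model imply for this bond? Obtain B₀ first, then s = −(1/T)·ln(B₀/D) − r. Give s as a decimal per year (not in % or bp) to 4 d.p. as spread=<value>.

spread=0.0211

d₁ = [ln(V₀/D) + (r + σ²/2)T] / (σ√T)
   = [ln(124.6932/117.7082) + (0.0496 + 0.5·0.2625²)·7.4660] / (0.2625·√7.4660)
   = [0.057648 + 0.627541] / 0.717255 = 0.955293
d₂ = d₁ − σ√T = 0.955293 − 0.717255 = 0.238039
N(d₁) = 0.830285,  N(d₂) = 0.594074,  e^(−rT) = 0.690518
E₀ = V₀·N(d₁) − D·e^(−rT)·N(d₂)
   = 124.6932·0.830285 − 117.7082·0.690518·0.594074 = 55.244794
B₀ = V₀ − E₀ = 124.6932 − 55.244794 = 69.448406
spread = −(1/T)·ln(B₀/D) − r = −(1/7.4660)·ln(69.448406/117.7082) − 0.0496 = 0.02107031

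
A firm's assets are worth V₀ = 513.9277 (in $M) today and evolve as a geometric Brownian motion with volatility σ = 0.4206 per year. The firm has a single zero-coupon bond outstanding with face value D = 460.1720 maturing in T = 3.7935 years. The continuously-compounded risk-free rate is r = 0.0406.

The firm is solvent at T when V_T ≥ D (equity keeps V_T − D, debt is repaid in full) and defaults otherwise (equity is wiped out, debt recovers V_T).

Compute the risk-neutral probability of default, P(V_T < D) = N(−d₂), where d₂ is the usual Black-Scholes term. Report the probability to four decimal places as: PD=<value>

d₁ = [ln(V₀/D) + (r + σ²/2)T] / (σ√T)
   = [ln(513.9277/460.1720) + (0.0406 + 0.5·0.4206²)·3.7935] / (0.4206·√3.7935)
   = [0.110482 + 0.489559] / 0.819199 = 0.732474
d₂ = d₁ − σ√T = 0.732474 − 0.819199 = -0.086725
risk-neutral PD = N(−d₂) = N(0.086725) = 0.534555

PD=0.5346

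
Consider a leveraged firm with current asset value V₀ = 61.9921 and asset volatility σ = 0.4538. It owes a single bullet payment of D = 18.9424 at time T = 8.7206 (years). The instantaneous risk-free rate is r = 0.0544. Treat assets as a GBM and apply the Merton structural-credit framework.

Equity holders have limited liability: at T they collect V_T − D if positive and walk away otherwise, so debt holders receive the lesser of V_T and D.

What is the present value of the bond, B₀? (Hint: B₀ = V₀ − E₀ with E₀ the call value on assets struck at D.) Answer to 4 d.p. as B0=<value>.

d₁ = [ln(V₀/D) + (r + σ²/2)T] / (σ√T)
   = [ln(61.9921/18.9424) + (0.0544 + 0.5·0.4538²)·8.7206] / (0.4538·√8.7206)
   = [1.185604 + 1.372337] / 1.340101 = 1.908766
d₂ = d₁ − σ√T = 1.908766 − 1.340101 = 0.568665
N(d₁) = 0.971854,  N(d₂) = 0.715208,  e^(−rT) = 0.622258
E₀ = V₀·N(d₁) − D·e^(−rT)·N(d₂)
   = 61.9921·0.971854 − 18.9424·0.622258·0.715208 = 51.817062
B₀ = V₀ − E₀ = 61.9921 − 51.817062 = 10.175038

B0=10.1750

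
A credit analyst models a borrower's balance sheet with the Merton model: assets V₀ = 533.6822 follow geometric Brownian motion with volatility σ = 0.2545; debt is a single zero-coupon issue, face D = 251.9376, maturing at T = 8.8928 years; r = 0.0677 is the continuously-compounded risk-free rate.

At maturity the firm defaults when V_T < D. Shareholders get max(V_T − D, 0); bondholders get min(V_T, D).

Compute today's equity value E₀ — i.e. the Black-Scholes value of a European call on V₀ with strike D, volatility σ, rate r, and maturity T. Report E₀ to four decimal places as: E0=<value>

E0=398.6079

d₁ = [ln(V₀/D) + (r + σ²/2)T] / (σ√T)
   = [ln(533.6822/251.9376) + (0.0677 + 0.5·0.2545²)·8.8928] / (0.2545·√8.8928)
   = [0.750619 + 0.890037] / 0.758939 = 2.161775
d₂ = d₁ − σ√T = 2.161775 − 0.758939 = 1.402836
N(d₁) = 0.984682,  N(d₂) = 0.919667,  e^(−rT) = 0.547692
E₀ = V₀·N(d₁) − D·e^(−rT)·N(d₂)
   = 533.6822·0.984682 − 251.9376·0.547692·0.919667 = 398.607896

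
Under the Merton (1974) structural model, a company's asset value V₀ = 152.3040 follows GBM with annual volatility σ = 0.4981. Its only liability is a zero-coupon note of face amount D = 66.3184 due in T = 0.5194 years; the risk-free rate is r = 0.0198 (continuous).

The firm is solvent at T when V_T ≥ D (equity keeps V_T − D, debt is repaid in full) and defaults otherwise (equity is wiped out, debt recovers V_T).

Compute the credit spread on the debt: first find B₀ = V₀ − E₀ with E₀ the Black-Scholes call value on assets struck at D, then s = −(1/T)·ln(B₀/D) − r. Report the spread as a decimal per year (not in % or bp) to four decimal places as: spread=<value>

spread=0.0033

d₁ = [ln(V₀/D) + (r + σ²/2)T] / (σ√T)
   = [ln(152.3040/66.3184) + (0.0198 + 0.5·0.4981²)·0.5194] / (0.4981·√0.5194)
   = [0.831411 + 0.074717] / 0.358978 = 2.524189
d₂ = d₁ − σ√T = 2.524189 − 0.358978 = 2.165212
N(d₁) = 0.994202,  N(d₂) = 0.984814,  e^(−rT) = 0.989769
E₀ = V₀·N(d₁) − D·e^(−rT)·N(d₂)
   = 152.3040·0.994202 − 66.3184·0.989769·0.984814 = 86.777821
B₀ = V₀ − E₀ = 152.3040 − 86.777821 = 65.526179
spread = −(1/T)·ln(B₀/D) − r = −(1/0.5194)·ln(65.526179/66.3184) − 0.0198 = 0.00333756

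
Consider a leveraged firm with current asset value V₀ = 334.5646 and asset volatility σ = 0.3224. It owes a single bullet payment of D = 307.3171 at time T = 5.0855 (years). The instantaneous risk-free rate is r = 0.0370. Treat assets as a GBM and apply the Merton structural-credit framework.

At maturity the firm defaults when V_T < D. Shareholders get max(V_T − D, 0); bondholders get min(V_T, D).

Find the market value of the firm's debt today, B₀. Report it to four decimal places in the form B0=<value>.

B0=205.4514

d₁ = [ln(V₀/D) + (r + σ²/2)T] / (σ√T)
   = [ln(334.5646/307.3171) + (0.0370 + 0.5·0.3224²)·5.0855] / (0.3224·√5.0855)
   = [0.084950 + 0.452461] / 0.727046 = 0.739171
d₂ = d₁ − σ√T = 0.739171 − 0.727046 = 0.012125
N(d₁) = 0.770098,  N(d₂) = 0.504837,  e^(−rT) = 0.828479
E₀ = V₀·N(d₁) − D·e^(−rT)·N(d₂)
   = 334.5646·0.770098 − 307.3171·0.828479·0.504837 = 129.113202
B₀ = V₀ − E₀ = 334.5646 − 129.113202 = 205.451398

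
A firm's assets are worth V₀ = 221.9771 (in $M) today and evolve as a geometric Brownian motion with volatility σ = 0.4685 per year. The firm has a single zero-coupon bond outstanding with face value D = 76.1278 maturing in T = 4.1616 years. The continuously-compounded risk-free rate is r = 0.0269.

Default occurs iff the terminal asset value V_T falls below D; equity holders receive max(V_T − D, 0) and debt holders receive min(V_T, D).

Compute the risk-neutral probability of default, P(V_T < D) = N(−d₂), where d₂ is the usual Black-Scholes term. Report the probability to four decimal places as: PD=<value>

d₁ = [ln(V₀/D) + (r + σ²/2)T] / (σ√T)
   = [ln(221.9771/76.1278) + (0.0269 + 0.5·0.4685²)·4.1616] / (0.4685·√4.1616)
   = [1.070161 + 0.568667] / 0.955740 = 1.714721
d₂ = d₁ − σ√T = 1.714721 − 0.955740 = 0.758981
risk-neutral PD = N(−d₂) = N(-0.758981) = 0.223932

PD=0.2239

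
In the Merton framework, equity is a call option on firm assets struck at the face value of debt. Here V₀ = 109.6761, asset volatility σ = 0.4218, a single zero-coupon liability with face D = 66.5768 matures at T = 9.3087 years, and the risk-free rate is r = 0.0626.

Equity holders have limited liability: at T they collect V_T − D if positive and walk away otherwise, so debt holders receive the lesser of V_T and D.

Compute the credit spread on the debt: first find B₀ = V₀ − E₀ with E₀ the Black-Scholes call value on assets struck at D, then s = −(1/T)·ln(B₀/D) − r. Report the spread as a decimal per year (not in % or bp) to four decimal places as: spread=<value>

spread=0.0265

d₁ = [ln(V₀/D) + (r + σ²/2)T] / (σ√T)
   = [ln(109.6761/66.5768) + (0.0626 + 0.5·0.4218²)·9.3087] / (0.4218·√9.3087)
   = [0.499175 + 1.410804] / 1.286919 = 1.484150
d₂ = d₁ − σ√T = 1.484150 − 1.286919 = 0.197231
N(d₁) = 0.931115,  N(d₂) = 0.578177,  e^(−rT) = 0.558375
E₀ = V₀·N(d₁) − D·e^(−rT)·N(d₂)
   = 109.6761·0.931115 − 66.5768·0.558375·0.578177 = 80.627495
B₀ = V₀ − E₀ = 109.6761 − 80.627495 = 29.048605
spread = −(1/T)·ln(B₀/D) − r = −(1/9.3087)·ln(29.048605/66.5768) − 0.0626 = 0.02649791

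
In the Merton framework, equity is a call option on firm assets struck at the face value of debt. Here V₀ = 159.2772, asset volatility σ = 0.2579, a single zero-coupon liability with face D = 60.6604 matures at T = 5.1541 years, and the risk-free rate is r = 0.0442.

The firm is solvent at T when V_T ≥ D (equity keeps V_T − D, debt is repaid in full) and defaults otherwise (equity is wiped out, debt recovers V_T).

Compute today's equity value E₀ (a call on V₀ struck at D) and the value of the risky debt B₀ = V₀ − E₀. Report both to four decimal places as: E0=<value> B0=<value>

E0=111.3555 B0=47.9217

d₁ = [ln(V₀/D) + (r + σ²/2)T] / (σ√T)
   = [ln(159.2772/60.6604) + (0.0442 + 0.5·0.2579²)·5.1541] / (0.2579·√5.1541)
   = [0.965355 + 0.399217] / 0.585501 = 2.330605
d₂ = d₁ − σ√T = 2.330605 − 0.585501 = 1.745104
N(d₁) = 0.990113,  N(d₂) = 0.959517,  e^(−rT) = 0.796275
E₀ = V₀·N(d₁) − D·e^(−rT)·N(d₂)
   = 159.2772·0.990113 − 60.6604·0.796275·0.959517 = 111.355519
B₀ = V₀ − E₀ = 159.2772 − 111.355519 = 47.921681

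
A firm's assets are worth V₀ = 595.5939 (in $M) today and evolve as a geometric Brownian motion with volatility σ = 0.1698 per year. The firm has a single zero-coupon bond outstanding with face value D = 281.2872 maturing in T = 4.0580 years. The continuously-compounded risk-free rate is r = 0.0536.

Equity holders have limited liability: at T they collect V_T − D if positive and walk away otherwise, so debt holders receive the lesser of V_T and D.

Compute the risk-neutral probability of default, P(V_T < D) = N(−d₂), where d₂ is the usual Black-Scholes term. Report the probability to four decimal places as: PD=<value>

d₁ = [ln(V₀/D) + (r + σ²/2)T] / (σ√T)
   = [ln(595.5939/281.2872) + (0.0536 + 0.5·0.1698²)·4.0580] / (0.1698·√4.0580)
   = [0.750183 + 0.276009] / 0.342053 = 3.000094
d₂ = d₁ − σ√T = 3.000094 − 0.342053 = 2.658041
risk-neutral PD = N(−d₂) = N(-2.658041) = 0.003930

PD=0.0039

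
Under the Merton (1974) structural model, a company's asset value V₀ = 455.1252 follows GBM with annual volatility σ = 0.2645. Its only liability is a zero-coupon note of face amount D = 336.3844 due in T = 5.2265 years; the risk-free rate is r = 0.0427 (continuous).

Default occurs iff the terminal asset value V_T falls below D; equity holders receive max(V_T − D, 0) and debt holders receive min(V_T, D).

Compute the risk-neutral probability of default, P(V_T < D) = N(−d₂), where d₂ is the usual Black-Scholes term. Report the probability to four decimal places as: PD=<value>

d₁ = [ln(V₀/D) + (r + σ²/2)T] / (σ√T)
   = [ln(455.1252/336.3844) + (0.0427 + 0.5·0.2645²)·5.2265] / (0.2645·√5.2265)
   = [0.302318 + 0.405995] / 0.604688 = 1.171370
d₂ = d₁ − σ√T = 1.171370 − 0.604688 = 0.566682
risk-neutral PD = N(−d₂) = N(-0.566682) = 0.285465

PD=0.2855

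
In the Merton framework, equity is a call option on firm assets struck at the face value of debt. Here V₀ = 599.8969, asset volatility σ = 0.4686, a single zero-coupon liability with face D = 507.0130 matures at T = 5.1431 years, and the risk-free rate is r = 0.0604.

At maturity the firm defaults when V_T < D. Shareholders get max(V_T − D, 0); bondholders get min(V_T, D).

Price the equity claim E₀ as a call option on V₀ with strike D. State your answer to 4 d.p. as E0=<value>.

E0=328.2227

d₁ = [ln(V₀/D) + (r + σ²/2)T] / (σ√T)
   = [ln(599.8969/507.0130) + (0.0604 + 0.5·0.4686²)·5.1431] / (0.4686·√5.1431)
   = [0.168221 + 0.875320] / 1.062710 = 0.981962
d₂ = d₁ − σ√T = 0.981962 − 1.062710 = -0.080748
N(d₁) = 0.836941,  N(d₂) = 0.467821,  e^(−rT) = 0.732975
E₀ = V₀·N(d₁) − D·e^(−rT)·N(d₂)
   = 599.8969·0.836941 − 507.0130·0.732975·0.467821 = 328.222682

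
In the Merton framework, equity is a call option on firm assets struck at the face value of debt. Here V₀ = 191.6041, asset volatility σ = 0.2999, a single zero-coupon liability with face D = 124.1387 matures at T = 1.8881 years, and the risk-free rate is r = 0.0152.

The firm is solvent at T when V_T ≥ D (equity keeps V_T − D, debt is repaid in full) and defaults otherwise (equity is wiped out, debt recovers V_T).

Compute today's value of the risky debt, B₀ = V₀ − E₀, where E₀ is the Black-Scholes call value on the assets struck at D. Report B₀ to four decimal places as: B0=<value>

d₁ = [ln(V₀/D) + (r + σ²/2)T] / (σ√T)
   = [ln(191.6041/124.1387) + (0.0152 + 0.5·0.2999²)·1.8881] / (0.2999·√1.8881)
   = [0.434032 + 0.113607] / 0.412087 = 1.328940
d₂ = d₁ − σ√T = 1.328940 − 0.412087 = 0.916852
N(d₁) = 0.908066,  N(d₂) = 0.820390,  e^(−rT) = 0.971709
E₀ = V₀·N(d₁) − D·e^(−rT)·N(d₂)
   = 191.6041·0.908066 − 124.1387·0.971709·0.820390 = 75.028263
B₀ = V₀ − E₀ = 191.6041 − 75.028263 = 116.575837

B0=116.5758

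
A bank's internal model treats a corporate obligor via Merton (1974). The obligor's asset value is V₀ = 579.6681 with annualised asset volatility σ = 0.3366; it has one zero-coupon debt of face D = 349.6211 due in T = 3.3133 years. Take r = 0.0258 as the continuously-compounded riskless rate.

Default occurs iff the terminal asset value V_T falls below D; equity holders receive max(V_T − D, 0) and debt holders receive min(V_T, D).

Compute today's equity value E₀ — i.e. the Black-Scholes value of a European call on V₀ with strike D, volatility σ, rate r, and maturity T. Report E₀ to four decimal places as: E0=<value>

d₁ = [ln(V₀/D) + (r + σ²/2)T] / (σ√T)
   = [ln(579.6681/349.6211) + (0.0258 + 0.5·0.3366²)·3.3133] / (0.3366·√3.3133)
   = [0.505606 + 0.273181] / 0.612695 = 1.271083
d₂ = d₁ − σ√T = 1.271083 − 0.612695 = 0.658388
N(d₁) = 0.898150,  N(d₂) = 0.744856,  e^(−rT) = 0.918069
E₀ = V₀·N(d₁) − D·e^(−rT)·N(d₂)
   = 579.6681·0.898150 − 349.6211·0.918069·0.744856 = 281.548297

E0=281.5483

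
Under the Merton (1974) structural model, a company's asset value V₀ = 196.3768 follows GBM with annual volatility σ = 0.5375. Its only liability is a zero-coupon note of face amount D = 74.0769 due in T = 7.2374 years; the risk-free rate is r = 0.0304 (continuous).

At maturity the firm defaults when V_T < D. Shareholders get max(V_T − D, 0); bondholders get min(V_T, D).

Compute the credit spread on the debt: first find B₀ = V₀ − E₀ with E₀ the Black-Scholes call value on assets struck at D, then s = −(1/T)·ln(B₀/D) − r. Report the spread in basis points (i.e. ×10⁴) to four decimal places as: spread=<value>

spread=413.2388

d₁ = [ln(V₀/D) + (r + σ²/2)T] / (σ√T)
   = [ln(196.3768/74.0769) + (0.0304 + 0.5·0.5375²)·7.2374] / (0.5375·√7.2374)
   = [0.974932 + 1.265482] / 1.446005 = 1.549382
d₂ = d₁ − σ√T = 1.549382 − 1.446005 = 0.103377
N(d₁) = 0.939355,  N(d₂) = 0.541168,  e^(−rT) = 0.802505
E₀ = V₀·N(d₁) − D·e^(−rT)·N(d₂)
   = 196.3768·0.939355 − 74.0769·0.802505·0.541168 = 152.296661
B₀ = V₀ − E₀ = 196.3768 − 152.296661 = 44.080139
spread = −(1/T)·ln(B₀/D) − r = −(1/7.2374)·ln(44.080139/74.0769) − 0.0304 = 0.04132388
in basis points: 0.04132388 × 10⁴ = 413.2388 bp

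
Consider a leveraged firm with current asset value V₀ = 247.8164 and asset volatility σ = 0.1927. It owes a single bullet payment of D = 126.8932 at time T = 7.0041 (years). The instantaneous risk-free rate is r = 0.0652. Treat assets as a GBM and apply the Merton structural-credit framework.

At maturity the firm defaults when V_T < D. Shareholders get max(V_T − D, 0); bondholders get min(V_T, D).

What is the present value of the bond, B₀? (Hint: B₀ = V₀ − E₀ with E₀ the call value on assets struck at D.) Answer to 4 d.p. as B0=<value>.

d₁ = [ln(V₀/D) + (r + σ²/2)T] / (σ√T)
   = [ln(247.8164/126.8932) + (0.0652 + 0.5·0.1927²)·7.0041] / (0.1927·√7.0041)
   = [0.669342 + 0.586710] / 0.509986 = 2.462917
d₂ = d₁ − σ√T = 2.462917 − 0.509986 = 1.952932
N(d₁) = 0.993109,  N(d₂) = 0.974586,  e^(−rT) = 0.633391
E₀ = V₀·N(d₁) − D·e^(−rT)·N(d₂)
   = 247.8164·0.993109 − 126.8932·0.633391·0.974586 = 167.778374
B₀ = V₀ − E₀ = 247.8164 − 167.778374 = 80.038026

B0=80.0380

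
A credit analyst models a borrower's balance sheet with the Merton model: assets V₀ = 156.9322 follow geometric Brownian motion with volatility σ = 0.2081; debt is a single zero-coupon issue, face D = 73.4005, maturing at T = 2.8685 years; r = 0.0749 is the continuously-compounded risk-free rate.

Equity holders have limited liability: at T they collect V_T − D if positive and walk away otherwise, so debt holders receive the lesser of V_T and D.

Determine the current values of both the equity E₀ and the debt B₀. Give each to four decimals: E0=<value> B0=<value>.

E0=97.7514 B0=59.1808

d₁ = [ln(V₀/D) + (r + σ²/2)T] / (σ√T)
   = [ln(156.9322/73.4005) + (0.0749 + 0.5·0.2081²)·2.8685] / (0.2081·√2.8685)
   = [0.759883 + 0.276962] / 0.352452 = 2.941808
d₂ = d₁ − σ√T = 2.941808 − 0.352452 = 2.589356
N(d₁) = 0.998368,  N(d₂) = 0.995192,  e^(−rT) = 0.806662
E₀ = V₀·N(d₁) − D·e^(−rT)·N(d₂)
   = 156.9322·0.998368 − 73.4005·0.806662·0.995192 = 97.751442
B₀ = V₀ − E₀ = 156.9322 − 97.751442 = 59.180758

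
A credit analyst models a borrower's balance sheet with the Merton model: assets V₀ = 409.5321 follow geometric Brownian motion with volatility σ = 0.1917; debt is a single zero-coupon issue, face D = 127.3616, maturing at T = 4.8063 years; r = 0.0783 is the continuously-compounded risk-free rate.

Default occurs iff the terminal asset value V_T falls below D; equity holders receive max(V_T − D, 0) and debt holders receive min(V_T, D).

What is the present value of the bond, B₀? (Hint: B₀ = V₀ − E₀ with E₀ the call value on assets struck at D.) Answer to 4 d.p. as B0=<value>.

d₁ = [ln(V₀/D) + (r + σ²/2)T] / (σ√T)
   = [ln(409.5321/127.3616) + (0.0783 + 0.5·0.1917²)·4.8063] / (0.1917·√4.8063)
   = [1.167985 + 0.464646] / 0.420269 = 3.884728
d₂ = d₁ − σ√T = 3.884728 − 0.420269 = 3.464459
N(d₁) = 0.999949,  N(d₂) = 0.999734,  e^(−rT) = 0.686374
E₀ = V₀·N(d₁) − D·e^(−rT)·N(d₂)
   = 409.5321·0.999949 − 127.3616·0.686374·0.999734 = 322.116714
B₀ = V₀ − E₀ = 409.5321 − 322.116714 = 87.415386

B0=87.4154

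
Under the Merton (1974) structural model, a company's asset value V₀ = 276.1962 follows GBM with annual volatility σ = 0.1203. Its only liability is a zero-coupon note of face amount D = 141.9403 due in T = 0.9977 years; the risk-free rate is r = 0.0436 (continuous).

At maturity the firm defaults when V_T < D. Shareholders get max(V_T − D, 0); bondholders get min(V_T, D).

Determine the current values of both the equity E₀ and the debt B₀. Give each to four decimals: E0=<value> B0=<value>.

E0=140.2979 B0=135.8983

d₁ = [ln(V₀/D) + (r + σ²/2)T] / (σ√T)
   = [ln(276.1962/141.9403) + (0.0436 + 0.5·0.1203²)·0.9977] / (0.1203·√0.9977)
   = [0.665705 + 0.050719] / 0.120162 = 5.962173
d₂ = d₁ − σ√T = 5.962173 − 0.120162 = 5.842011
N(d₁) = 1.000000,  N(d₂) = 1.000000,  e^(−rT) = 0.957433
E₀ = V₀·N(d₁) − D·e^(−rT)·N(d₂)
   = 276.1962·1.000000 − 141.9403·0.957433·1.000000 = 140.297898
B₀ = V₀ − E₀ = 276.1962 − 140.297898 = 135.898302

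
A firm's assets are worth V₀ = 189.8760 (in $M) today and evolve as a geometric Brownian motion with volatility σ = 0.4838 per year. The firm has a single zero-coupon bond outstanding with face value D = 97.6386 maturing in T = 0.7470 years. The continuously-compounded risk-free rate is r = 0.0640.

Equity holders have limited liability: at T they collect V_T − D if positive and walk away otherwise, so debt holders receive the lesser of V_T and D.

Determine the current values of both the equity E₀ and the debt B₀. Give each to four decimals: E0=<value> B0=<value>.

E0=97.7836 B0=92.0924

d₁ = [ln(V₀/D) + (r + σ²/2)T] / (σ√T)
   = [ln(189.8760/97.6386) + (0.0640 + 0.5·0.4838²)·0.7470] / (0.4838·√0.7470)
   = [0.665098 + 0.135230] / 0.418144 = 1.914001
d₂ = d₁ − σ√T = 1.914001 − 0.418144 = 1.495857
N(d₁) = 0.972190,  N(d₂) = 0.932655,  e^(−rT) = 0.953317
E₀ = V₀·N(d₁) − D·e^(−rT)·N(d₂)
   = 189.8760·0.972190 − 97.6386·0.953317·0.932655 = 97.783581
B₀ = V₀ − E₀ = 189.8760 − 97.783581 = 92.092419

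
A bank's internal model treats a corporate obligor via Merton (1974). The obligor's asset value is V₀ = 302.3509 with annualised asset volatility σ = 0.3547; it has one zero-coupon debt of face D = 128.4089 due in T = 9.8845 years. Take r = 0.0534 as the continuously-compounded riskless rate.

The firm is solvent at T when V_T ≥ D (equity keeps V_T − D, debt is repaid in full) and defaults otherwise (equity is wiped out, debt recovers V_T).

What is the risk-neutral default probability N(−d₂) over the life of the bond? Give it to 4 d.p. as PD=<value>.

PD=0.2471

d₁ = [ln(V₀/D) + (r + σ²/2)T] / (σ√T)
   = [ln(302.3509/128.4089) + (0.0534 + 0.5·0.3547²)·9.8845] / (0.3547·√9.8845)
   = [0.856369 + 1.149627] / 1.115163 = 1.798835
d₂ = d₁ − σ√T = 1.798835 − 1.115163 = 0.683672
risk-neutral PD = N(−d₂) = N(-0.683672) = 0.247091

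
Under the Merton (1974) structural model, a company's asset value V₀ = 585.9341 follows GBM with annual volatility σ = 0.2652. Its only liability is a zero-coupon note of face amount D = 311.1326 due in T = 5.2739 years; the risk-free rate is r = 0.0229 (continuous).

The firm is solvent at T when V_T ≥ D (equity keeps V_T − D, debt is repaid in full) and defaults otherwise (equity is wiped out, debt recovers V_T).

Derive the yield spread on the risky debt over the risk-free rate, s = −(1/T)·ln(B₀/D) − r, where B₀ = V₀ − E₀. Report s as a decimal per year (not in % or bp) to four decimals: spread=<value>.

spread=0.0087

d₁ = [ln(V₀/D) + (r + σ²/2)T] / (σ√T)
   = [ln(585.9341/311.1326) + (0.0229 + 0.5·0.2652²)·5.2739] / (0.2652·√5.2739)
   = [0.632988 + 0.306232] / 0.609031 = 1.542154
d₂ = d₁ − σ√T = 1.542154 − 0.609031 = 0.933123
N(d₁) = 0.938482,  N(d₂) = 0.824622,  e^(−rT) = 0.886236
E₀ = V₀·N(d₁) − D·e^(−rT)·N(d₂)
   = 585.9341·0.938482 − 311.1326·0.886236·0.824622 = 322.509973
B₀ = V₀ − E₀ = 585.9341 − 322.509973 = 263.424127
spread = −(1/T)·ln(B₀/D) − r = −(1/5.2739)·ln(263.424127/311.1326) − 0.0229 = 0.00866181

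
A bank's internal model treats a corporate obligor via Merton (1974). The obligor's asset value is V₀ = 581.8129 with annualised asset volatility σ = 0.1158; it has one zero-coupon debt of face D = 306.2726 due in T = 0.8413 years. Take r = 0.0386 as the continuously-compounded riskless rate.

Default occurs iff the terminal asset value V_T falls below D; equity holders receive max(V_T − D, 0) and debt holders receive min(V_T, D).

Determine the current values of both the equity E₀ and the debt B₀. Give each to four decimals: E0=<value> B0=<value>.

E0=285.3265 B0=296.4864

d₁ = [ln(V₀/D) + (r + σ²/2)T] / (σ√T)
   = [ln(581.8129/306.2726) + (0.0386 + 0.5·0.1158²)·0.8413] / (0.1158·√0.8413)
   = [0.641673 + 0.038115] / 0.106215 = 6.400143
d₂ = d₁ − σ√T = 6.400143 − 0.106215 = 6.293929
N(d₁) = 1.000000,  N(d₂) = 1.000000,  e^(−rT) = 0.968047
E₀ = V₀·N(d₁) − D·e^(−rT)·N(d₂)
   = 581.8129·1.000000 − 306.2726·0.968047·1.000000 = 285.326492
B₀ = V₀ − E₀ = 581.8129 − 285.326492 = 296.486408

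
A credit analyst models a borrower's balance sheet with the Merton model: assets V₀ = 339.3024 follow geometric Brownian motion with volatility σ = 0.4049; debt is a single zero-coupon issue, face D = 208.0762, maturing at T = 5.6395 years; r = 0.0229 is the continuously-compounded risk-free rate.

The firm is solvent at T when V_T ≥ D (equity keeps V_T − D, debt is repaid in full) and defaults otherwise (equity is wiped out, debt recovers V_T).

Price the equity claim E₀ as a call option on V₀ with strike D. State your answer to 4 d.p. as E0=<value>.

d₁ = [ln(V₀/D) + (r + σ²/2)T] / (σ√T)
   = [ln(339.3024/208.0762) + (0.0229 + 0.5·0.4049²)·5.6395] / (0.4049·√5.6395)
   = [0.488987 + 0.591426] / 0.961542 = 1.123626
d₂ = d₁ − σ√T = 1.123626 − 0.961542 = 0.162084
N(d₁) = 0.869414,  N(d₂) = 0.564380,  e^(−rT) = 0.878847
E₀ = V₀·N(d₁) − D·e^(−rT)·N(d₂)
   = 339.3024·0.869414 − 208.0762·0.878847·0.564380 = 191.787699

E0=191.7877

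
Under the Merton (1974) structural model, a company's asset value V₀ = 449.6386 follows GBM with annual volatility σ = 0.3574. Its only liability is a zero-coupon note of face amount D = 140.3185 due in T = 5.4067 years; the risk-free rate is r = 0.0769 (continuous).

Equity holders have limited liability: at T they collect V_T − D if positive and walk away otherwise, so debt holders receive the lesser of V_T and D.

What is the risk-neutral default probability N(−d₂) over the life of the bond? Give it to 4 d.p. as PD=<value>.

d₁ = [ln(V₀/D) + (r + σ²/2)T] / (σ√T)
   = [ln(449.6386/140.3185) + (0.0769 + 0.5·0.3574²)·5.4067] / (0.3574·√5.4067)
   = [1.164529 + 0.761087] / 0.831038 = 2.317123
d₂ = d₁ − σ√T = 2.317123 − 0.831038 = 1.486085
risk-neutral PD = N(−d₂) = N(-1.486085) = 0.068628

PD=0.0686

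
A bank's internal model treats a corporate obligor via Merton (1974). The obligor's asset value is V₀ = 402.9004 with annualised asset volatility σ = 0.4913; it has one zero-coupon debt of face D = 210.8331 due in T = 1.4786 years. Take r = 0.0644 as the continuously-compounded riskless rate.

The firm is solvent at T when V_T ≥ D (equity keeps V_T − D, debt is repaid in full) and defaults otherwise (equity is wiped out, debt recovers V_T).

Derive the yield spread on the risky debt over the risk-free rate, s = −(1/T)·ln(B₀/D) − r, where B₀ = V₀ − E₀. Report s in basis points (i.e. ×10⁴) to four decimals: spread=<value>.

spread=297.8855

d₁ = [ln(V₀/D) + (r + σ²/2)T] / (σ√T)
   = [ln(402.9004/210.8331) + (0.0644 + 0.5·0.4913²)·1.4786] / (0.4913·√1.4786)
   = [0.647623 + 0.273671] / 0.597409 = 1.542147
d₂ = d₁ − σ√T = 1.542147 − 0.597409 = 0.944738
N(d₁) = 0.938481,  N(d₂) = 0.827604,  e^(−rT) = 0.909171
E₀ = V₀·N(d₁) − D·e^(−rT)·N(d₂)
   = 402.9004·0.938481 − 210.8331·0.909171·0.827604 = 219.476544
B₀ = V₀ − E₀ = 402.9004 − 219.476544 = 183.423856
spread = −(1/T)·ln(B₀/D) − r = −(1/1.4786)·ln(183.423856/210.8331) − 0.0644 = 0.02978855
in basis points: 0.02978855 × 10⁴ = 297.8855 bp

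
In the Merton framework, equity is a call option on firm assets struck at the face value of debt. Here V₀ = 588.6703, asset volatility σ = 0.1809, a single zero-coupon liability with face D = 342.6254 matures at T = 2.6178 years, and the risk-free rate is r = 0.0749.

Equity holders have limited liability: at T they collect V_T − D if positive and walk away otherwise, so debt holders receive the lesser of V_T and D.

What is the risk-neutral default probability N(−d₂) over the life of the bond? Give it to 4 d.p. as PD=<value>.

d₁ = [ln(V₀/D) + (r + σ²/2)T] / (σ√T)
   = [ln(588.6703/342.6254) + (0.0749 + 0.5·0.1809²)·2.6178] / (0.1809·√2.6178)
   = [0.541229 + 0.238907] / 0.292689 = 2.665404
d₂ = d₁ − σ√T = 2.665404 − 0.292689 = 2.372715
risk-neutral PD = N(−d₂) = N(-2.372715) = 0.008829

PD=0.0088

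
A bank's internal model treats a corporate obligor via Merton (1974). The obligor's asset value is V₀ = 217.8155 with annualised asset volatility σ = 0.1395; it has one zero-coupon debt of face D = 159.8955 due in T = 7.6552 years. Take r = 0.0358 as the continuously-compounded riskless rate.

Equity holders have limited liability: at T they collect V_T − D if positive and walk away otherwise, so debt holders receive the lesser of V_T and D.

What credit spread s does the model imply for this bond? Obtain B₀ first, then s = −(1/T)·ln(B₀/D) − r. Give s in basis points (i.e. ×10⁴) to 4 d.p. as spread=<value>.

spread=19.1714

d₁ = [ln(V₀/D) + (r + σ²/2)T] / (σ√T)
   = [ln(217.8155/159.8955) + (0.0358 + 0.5·0.1395²)·7.6552] / (0.1395·√7.6552)
   = [0.309128 + 0.348542] / 0.385969 = 1.703945
d₂ = d₁ − σ√T = 1.703945 − 0.385969 = 1.317976
N(d₁) = 0.955804,  N(d₂) = 0.906244,  e^(−rT) = 0.760289
E₀ = V₀·N(d₁) − D·e^(−rT)·N(d₂)
   = 217.8155·0.955804 − 159.8955·0.760289·0.906244 = 98.019749
B₀ = V₀ − E₀ = 217.8155 − 98.019749 = 119.795751
spread = −(1/T)·ln(B₀/D) − r = −(1/7.6552)·ln(119.795751/159.8955) − 0.0358 = 0.00191714
in basis points: 0.00191714 × 10⁴ = 19.1714 bp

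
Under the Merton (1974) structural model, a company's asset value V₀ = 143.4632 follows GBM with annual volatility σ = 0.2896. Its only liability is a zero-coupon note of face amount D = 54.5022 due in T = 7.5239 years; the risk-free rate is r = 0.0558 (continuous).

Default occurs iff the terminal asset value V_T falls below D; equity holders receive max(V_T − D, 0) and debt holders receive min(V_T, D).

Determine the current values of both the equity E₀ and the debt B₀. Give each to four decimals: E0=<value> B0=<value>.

d₁ = [ln(V₀/D) + (r + σ²/2)T] / (σ√T)
   = [ln(143.4632/54.5022) + (0.0558 + 0.5·0.2896²)·7.5239] / (0.2896·√7.5239)
   = [0.967837 + 0.735341] / 0.794365 = 2.144076
d₂ = d₁ − σ√T = 2.144076 − 0.794365 = 1.349711
N(d₁) = 0.983987,  N(d₂) = 0.911446,  e^(−rT) = 0.657156
E₀ = V₀·N(d₁) − D·e^(−rT)·N(d₂)
   = 143.4632·0.983987 − 54.5022·0.657156·0.911446 = 108.521113
B₀ = V₀ − E₀ = 143.4632 − 108.521113 = 34.942087

E0=108.5211 B0=34.9421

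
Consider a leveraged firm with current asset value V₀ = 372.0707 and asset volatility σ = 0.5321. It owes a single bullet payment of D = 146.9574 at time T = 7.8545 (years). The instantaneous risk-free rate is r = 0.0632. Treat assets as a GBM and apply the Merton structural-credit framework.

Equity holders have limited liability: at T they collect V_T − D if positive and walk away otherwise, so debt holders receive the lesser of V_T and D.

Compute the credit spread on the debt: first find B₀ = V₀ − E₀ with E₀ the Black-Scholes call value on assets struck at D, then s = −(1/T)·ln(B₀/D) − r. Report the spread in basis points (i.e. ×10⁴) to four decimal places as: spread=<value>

d₁ = [ln(V₀/D) + (r + σ²/2)T] / (σ√T)
   = [ln(372.0707/146.9574) + (0.0632 + 0.5·0.5321²)·7.8545] / (0.5321·√7.8545)
   = [0.928941 + 1.608328] / 1.491257 = 1.701430
d₂ = d₁ − σ√T = 1.701430 − 1.491257 = 0.210173
N(d₁) = 0.955569,  N(d₂) = 0.583234,  e^(−rT) = 0.608715
E₀ = V₀·N(d₁) − D·e^(−rT)·N(d₂)
   = 372.0707·0.955569 − 146.9574·0.608715·0.583234 = 303.365874
B₀ = V₀ − E₀ = 372.0707 − 303.365874 = 68.704826
spread = −(1/T)·ln(B₀/D) − r = −(1/7.8545)·ln(68.704826/146.9574) − 0.0632 = 0.03360098
in basis points: 0.03360098 × 10⁴ = 336.0098 bp

spread=336.0098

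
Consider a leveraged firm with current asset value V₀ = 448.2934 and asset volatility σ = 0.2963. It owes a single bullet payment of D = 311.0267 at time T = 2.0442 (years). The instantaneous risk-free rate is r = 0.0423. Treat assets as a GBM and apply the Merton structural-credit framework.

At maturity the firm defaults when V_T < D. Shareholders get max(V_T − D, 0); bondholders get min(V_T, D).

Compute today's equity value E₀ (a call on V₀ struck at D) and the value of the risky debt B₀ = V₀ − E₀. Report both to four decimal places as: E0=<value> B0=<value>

d₁ = [ln(V₀/D) + (r + σ²/2)T] / (σ√T)
   = [ln(448.2934/311.0267) + (0.0423 + 0.5·0.2963²)·2.0442] / (0.2963·√2.0442)
   = [0.365569 + 0.176204] / 0.423636 = 1.278862
d₂ = d₁ − σ√T = 1.278862 − 0.423636 = 0.855226
N(d₁) = 0.899527,  N(d₂) = 0.803787,  e^(−rT) = 0.917163
E₀ = V₀·N(d₁) − D·e^(−rT)·N(d₂)
   = 448.2934·0.899527 − 311.0267·0.917163·0.803787 = 173.962011
B₀ = V₀ − E₀ = 448.2934 − 173.962011 = 274.331389

E0=173.9620 B0=274.3314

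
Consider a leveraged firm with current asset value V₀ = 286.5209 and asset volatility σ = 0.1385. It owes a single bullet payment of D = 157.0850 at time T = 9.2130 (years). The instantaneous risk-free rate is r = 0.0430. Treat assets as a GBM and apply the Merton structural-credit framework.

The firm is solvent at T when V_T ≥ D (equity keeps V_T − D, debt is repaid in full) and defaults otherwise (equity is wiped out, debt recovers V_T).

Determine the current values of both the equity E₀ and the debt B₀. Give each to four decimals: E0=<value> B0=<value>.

E0=181.0310 B0=105.4899

d₁ = [ln(V₀/D) + (r + σ²/2)T] / (σ√T)
   = [ln(286.5209/157.0850) + (0.0430 + 0.5·0.1385²)·9.2130] / (0.1385·√9.2130)
   = [0.601024 + 0.484522] / 0.420388 = 2.582249
d₂ = d₁ − σ√T = 2.582249 − 0.420388 = 2.161861
N(d₁) = 0.995092,  N(d₂) = 0.984686,  e^(−rT) = 0.672900
E₀ = V₀·N(d₁) − D·e^(−rT)·N(d₂)
   = 286.5209·0.995092 − 157.0850·0.672900·0.984686 = 181.030999
B₀ = V₀ − E₀ = 286.5209 − 181.030999 = 105.489901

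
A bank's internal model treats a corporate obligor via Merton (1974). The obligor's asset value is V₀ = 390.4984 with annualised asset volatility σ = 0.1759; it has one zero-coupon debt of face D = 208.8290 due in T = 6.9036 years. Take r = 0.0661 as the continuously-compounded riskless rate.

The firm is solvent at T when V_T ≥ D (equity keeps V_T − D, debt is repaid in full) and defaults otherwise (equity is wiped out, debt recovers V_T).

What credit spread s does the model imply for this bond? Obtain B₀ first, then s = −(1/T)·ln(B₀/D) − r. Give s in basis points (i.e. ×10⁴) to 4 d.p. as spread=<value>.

d₁ = [ln(V₀/D) + (r + σ²/2)T] / (σ√T)
   = [ln(390.4984/208.8290) + (0.0661 + 0.5·0.1759²)·6.9036] / (0.1759·√6.9036)
   = [0.625908 + 0.563129] / 0.462172 = 2.572717
d₂ = d₁ − σ√T = 2.572717 − 0.462172 = 2.110544
N(d₁) = 0.994955,  N(d₂) = 0.982594,  e^(−rT) = 0.633606
E₀ = V₀·N(d₁) − D·e^(−rT)·N(d₂)
   = 390.4984·0.994955 − 208.8290·0.633606·0.982594 = 258.515998
B₀ = V₀ − E₀ = 390.4984 − 258.515998 = 131.982402
spread = −(1/T)·ln(B₀/D) − r = −(1/6.9036)·ln(131.982402/208.8290) − 0.0661 = 0.00036491
in basis points: 0.00036491 × 10⁴ = 3.6491 bp

spread=3.6491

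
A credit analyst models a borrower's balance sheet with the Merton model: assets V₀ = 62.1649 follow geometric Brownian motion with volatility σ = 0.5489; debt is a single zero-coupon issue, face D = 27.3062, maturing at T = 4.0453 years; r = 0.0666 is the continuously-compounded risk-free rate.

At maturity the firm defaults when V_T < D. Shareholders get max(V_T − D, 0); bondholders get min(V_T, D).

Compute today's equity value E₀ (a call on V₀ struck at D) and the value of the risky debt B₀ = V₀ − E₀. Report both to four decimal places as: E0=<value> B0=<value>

d₁ = [ln(V₀/D) + (r + σ²/2)T] / (σ√T)
   = [ln(62.1649/27.3062) + (0.0666 + 0.5·0.5489²)·4.0453] / (0.5489·√4.0453)
   = [0.822677 + 0.878824] / 1.103999 = 1.541216
d₂ = d₁ − σ√T = 1.541216 − 1.103999 = 0.437217
N(d₁) = 0.938368,  N(d₂) = 0.669023,  e^(−rT) = 0.763825
E₀ = V₀·N(d₁) − D·e^(−rT)·N(d₂)
   = 62.1649·0.938368 − 27.3062·0.763825·0.669023 = 44.379631
B₀ = V₀ − E₀ = 62.1649 − 44.379631 = 17.785269

E0=44.3796 B0=17.7853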